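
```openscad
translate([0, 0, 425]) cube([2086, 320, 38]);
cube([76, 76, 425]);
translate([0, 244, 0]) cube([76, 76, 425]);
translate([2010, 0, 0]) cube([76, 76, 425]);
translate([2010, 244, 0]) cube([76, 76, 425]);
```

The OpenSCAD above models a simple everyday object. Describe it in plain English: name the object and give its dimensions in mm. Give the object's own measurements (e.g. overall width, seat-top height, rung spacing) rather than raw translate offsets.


A long wooden bench with a 2086 mm (x) × 320 mm (y) seat, 38 mm thick, its top surface 463 mm above the floor. Four 76 mm square legs at the seat corners, flush with the edges, run from z = 0 to the seat underside.


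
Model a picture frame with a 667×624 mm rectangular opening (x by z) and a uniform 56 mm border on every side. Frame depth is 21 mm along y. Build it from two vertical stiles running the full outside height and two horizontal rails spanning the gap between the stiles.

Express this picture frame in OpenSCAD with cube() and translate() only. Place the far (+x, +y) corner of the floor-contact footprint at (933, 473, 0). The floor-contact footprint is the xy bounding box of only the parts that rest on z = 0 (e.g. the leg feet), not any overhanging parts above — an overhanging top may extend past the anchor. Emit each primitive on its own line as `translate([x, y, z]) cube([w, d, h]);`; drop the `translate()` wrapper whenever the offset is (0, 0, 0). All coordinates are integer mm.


translate([154, 452, 0]) cube([56, 21, 736]);
translate([877, 452, 0]) cube([56, 21, 736]);
translate([210, 452, 0]) cube([667, 21, 56]);
translate([210, 452, 680]) cube([667, 21, 56]);


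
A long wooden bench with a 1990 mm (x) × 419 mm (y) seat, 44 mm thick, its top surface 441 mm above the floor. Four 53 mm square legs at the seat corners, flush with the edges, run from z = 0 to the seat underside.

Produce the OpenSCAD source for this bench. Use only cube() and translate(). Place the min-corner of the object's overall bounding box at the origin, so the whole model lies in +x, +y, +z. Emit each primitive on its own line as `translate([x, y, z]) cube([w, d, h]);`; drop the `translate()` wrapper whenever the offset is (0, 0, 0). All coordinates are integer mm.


translate([0, 0, 397]) cube([1990, 419, 44]);
cube([53, 53, 397]);
translate([0, 366, 0]) cube([53, 53, 397]);
translate([1937, 0, 0]) cube([53, 53, 397]);
translate([1937, 366, 0]) cube([53, 53, 397]);


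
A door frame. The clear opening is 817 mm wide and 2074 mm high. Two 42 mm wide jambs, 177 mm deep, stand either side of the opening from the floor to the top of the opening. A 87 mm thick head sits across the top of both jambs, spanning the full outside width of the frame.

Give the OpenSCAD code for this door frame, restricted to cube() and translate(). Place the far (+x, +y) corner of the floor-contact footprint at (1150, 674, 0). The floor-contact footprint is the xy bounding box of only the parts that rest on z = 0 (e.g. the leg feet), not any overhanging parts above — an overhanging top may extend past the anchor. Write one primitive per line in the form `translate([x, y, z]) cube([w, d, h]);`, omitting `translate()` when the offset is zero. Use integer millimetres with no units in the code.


translate([249, 497, 0]) cube([42, 177, 2074]);
translate([1108, 497, 0]) cube([42, 177, 2074]);
translate([249, 497, 2074]) cube([901, 177, 87]);


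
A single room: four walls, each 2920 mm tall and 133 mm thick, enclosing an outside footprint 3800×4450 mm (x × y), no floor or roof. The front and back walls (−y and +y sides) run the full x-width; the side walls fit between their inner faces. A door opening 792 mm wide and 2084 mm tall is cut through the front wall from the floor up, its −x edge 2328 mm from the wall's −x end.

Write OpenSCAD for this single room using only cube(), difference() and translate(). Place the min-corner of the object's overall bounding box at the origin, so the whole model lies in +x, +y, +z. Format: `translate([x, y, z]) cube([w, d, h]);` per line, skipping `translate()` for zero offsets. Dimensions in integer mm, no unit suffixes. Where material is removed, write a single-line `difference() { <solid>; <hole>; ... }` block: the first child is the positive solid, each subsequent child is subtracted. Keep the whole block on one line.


difference() { cube([3800, 133, 2920]); translate([2328, 0, 0]) cube([792, 133, 2084]); }
translate([0, 4317, 0]) cube([3800, 133, 2920]);
translate([0, 133, 0]) cube([133, 4184, 2920]);
translate([3667, 133, 0]) cube([133, 4184, 2920]);


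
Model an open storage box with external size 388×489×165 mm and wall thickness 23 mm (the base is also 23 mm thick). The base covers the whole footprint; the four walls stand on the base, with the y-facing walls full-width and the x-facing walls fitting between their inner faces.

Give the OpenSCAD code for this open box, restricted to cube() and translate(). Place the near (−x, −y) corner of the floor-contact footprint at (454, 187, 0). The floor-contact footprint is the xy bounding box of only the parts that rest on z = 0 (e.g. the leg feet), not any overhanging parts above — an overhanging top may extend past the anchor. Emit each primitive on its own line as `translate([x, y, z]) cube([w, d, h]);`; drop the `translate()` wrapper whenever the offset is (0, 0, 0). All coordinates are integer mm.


translate([454, 187, 0]) cube([388, 489, 23]);
translate([454, 187, 23]) cube([388, 23, 142]);
translate([454, 653, 23]) cube([388, 23, 142]);
translate([454, 210, 23]) cube([23, 443, 142]);
translate([819, 210, 23]) cube([23, 443, 142]);


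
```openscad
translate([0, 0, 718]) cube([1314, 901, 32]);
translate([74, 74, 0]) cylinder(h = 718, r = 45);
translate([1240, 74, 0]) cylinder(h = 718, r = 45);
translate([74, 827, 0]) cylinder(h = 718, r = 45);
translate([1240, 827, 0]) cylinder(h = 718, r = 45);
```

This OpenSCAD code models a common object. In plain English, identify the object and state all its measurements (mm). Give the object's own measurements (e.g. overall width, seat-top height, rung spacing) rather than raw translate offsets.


A rectangular dining table. The top is 1314×901×32 mm with its upper surface at z = 750 mm. It stands on four round legs of 90 mm diameter, each leg's bounding box inset 29 mm from the nearest pair of top edges, running from the floor to the underside of the top.


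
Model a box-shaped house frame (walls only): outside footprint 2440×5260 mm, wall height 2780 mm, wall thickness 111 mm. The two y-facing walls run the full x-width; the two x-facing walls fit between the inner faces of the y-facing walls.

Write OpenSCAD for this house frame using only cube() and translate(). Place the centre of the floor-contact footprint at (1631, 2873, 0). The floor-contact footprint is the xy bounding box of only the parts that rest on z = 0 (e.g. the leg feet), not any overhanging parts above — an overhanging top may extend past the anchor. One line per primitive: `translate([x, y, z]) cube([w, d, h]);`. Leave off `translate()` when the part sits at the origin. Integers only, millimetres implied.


translate([411, 243, 0]) cube([2440, 111, 2780]);
translate([411, 5392, 0]) cube([2440, 111, 2780]);
translate([411, 354, 0]) cube([111, 5038, 2780]);
translate([2740, 354, 0]) cube([111, 5038, 2780]);


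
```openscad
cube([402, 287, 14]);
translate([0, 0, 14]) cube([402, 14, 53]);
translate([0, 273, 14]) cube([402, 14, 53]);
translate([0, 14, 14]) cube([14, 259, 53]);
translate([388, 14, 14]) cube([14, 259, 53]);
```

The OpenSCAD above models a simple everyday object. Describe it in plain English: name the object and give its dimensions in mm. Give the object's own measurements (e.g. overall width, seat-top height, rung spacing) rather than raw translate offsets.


An open-topped rectangular box: outside dimensions 402×287×67 mm, with a uniform wall and base thickness of 14 mm. The base is a full 402×287 slab on the floor; four walls sit on top of the base. The front and back walls (the −y and +y sides) span the full width; the two side walls fit between them.


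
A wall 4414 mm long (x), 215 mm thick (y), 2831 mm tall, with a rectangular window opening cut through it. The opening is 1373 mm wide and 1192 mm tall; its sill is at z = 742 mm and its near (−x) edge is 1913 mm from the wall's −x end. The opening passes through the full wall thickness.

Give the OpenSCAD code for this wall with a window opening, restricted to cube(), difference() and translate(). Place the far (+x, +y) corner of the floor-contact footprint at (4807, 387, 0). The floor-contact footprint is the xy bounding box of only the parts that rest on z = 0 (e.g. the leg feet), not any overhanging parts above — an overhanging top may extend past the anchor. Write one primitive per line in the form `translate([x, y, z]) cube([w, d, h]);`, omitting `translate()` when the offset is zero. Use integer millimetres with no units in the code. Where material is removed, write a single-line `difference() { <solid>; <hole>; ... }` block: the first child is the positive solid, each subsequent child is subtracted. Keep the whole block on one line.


difference() { translate([393, 172, 0]) cube([4414, 215, 2831]); translate([2306, 172, 742]) cube([1373, 215, 1192]); }


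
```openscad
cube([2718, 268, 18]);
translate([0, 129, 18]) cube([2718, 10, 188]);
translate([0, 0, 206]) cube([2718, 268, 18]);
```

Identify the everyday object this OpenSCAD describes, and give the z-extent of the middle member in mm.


An I-beam. The web height is 188 mm.

Two wide flanges with a thin centred web — an I-beam. Overall 224 mm minus two 18 mm flanges gives a web of 224 − 2·18 = 188 mm.


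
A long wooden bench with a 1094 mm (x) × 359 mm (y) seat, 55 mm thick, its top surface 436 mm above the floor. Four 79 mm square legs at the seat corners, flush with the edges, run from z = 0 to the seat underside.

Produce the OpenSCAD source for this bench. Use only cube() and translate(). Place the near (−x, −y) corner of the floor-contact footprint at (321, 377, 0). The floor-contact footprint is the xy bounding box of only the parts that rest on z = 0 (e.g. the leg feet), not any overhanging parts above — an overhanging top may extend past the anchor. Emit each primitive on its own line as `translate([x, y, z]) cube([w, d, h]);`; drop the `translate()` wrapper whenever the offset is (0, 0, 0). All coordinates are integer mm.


translate([321, 377, 381]) cube([1094, 359, 55]);
translate([321, 377, 0]) cube([79, 79, 381]);
translate([321, 657, 0]) cube([79, 79, 381]);
translate([1336, 377, 0]) cube([79, 79, 381]);
translate([1336, 657, 0]) cube([79, 79, 381]);


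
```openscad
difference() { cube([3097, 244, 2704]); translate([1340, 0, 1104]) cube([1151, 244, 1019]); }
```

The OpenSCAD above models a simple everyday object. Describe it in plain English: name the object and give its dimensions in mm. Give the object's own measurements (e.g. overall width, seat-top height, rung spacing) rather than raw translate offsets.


A wall 3097 mm long (x), 244 mm thick (y), 2704 mm tall, with a rectangular window opening cut through it. The opening is 1151 mm wide and 1019 mm tall; its sill is at z = 1104 mm and its near (−x) edge is 1340 mm from the wall's −x end. The opening passes through the full wall thickness.


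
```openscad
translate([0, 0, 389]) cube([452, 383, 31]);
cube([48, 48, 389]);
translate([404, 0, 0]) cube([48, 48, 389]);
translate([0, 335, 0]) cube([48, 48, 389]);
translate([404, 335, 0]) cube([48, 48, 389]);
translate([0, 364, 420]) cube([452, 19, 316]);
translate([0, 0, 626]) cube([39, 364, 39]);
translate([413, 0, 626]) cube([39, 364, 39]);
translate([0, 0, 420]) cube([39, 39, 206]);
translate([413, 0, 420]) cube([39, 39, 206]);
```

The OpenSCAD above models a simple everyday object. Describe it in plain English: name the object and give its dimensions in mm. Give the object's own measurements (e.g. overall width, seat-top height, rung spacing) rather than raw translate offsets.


A chair. The seat is a 452×383×31 mm slab with its top at z = 420 mm, on four 48×48 mm corner legs (flush with the seat edges, standing on z = 0). A flat backrest 19 mm thick, 316 mm tall, spans the full seat width and rises from the seat top along its +y edge, rear face flush with the rear of the seat. Two armrests of 39×39 mm section run along each side from the seat's front edge to the front of the backrest, top faces 245 mm above the seat top and outer faces flush with the seat's x-edges; a 39×39 mm post under the front of each armrest stands on the seat at the front corner.


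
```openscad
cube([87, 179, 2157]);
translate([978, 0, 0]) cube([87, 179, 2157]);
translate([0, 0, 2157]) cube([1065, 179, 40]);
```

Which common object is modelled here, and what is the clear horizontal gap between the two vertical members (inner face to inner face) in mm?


A door frame. The clear opening width is 891 mm.

Two 2157 mm tall posts with a header on top — a door frame. The left jamb is 87 mm wide at x = 0; the right jamb starts at x = 978. The clear opening is 978 − 87 = 891 mm.


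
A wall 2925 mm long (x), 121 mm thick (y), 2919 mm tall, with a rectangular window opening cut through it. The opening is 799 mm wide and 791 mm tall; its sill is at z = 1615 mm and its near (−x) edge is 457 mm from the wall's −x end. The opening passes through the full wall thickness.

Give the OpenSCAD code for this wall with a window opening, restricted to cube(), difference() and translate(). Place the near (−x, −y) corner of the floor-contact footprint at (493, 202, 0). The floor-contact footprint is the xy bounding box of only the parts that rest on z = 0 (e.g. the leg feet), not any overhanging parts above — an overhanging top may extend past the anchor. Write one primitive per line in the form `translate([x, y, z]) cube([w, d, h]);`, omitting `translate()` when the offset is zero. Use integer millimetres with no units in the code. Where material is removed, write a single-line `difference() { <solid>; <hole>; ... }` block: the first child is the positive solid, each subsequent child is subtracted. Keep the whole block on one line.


difference() { translate([493, 202, 0]) cube([2925, 121, 2919]); translate([950, 202, 1615]) cube([799, 121, 791]); }


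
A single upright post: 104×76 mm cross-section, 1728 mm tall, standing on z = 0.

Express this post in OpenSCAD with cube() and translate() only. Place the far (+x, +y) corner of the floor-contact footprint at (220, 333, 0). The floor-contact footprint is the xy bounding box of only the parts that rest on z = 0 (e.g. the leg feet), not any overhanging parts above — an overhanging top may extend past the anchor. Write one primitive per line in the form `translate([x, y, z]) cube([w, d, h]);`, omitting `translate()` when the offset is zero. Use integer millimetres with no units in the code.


translate([116, 257, 0]) cube([104, 76, 1728]);


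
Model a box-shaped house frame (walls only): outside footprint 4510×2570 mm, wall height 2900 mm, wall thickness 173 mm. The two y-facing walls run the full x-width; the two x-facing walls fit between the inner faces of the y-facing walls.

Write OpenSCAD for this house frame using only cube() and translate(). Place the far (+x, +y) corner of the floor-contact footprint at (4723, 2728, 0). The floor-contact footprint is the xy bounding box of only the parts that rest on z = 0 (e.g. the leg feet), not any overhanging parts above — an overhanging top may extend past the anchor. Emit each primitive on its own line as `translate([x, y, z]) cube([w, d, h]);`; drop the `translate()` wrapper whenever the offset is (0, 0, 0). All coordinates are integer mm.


translate([213, 158, 0]) cube([4510, 173, 2900]);
translate([213, 2555, 0]) cube([4510, 173, 2900]);
translate([213, 331, 0]) cube([173, 2224, 2900]);
translate([4550, 331, 0]) cube([173, 2224, 2900]);


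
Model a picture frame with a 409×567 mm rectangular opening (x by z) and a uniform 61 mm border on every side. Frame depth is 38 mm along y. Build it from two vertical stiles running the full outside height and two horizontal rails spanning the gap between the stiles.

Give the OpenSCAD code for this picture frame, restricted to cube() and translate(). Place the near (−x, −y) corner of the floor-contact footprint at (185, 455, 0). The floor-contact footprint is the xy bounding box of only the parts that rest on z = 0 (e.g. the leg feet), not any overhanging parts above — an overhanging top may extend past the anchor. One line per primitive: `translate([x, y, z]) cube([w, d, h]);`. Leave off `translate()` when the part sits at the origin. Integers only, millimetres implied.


translate([185, 455, 0]) cube([61, 38, 689]);
translate([655, 455, 0]) cube([61, 38, 689]);
translate([246, 455, 0]) cube([409, 38, 61]);
translate([246, 455, 628]) cube([409, 38, 61]);


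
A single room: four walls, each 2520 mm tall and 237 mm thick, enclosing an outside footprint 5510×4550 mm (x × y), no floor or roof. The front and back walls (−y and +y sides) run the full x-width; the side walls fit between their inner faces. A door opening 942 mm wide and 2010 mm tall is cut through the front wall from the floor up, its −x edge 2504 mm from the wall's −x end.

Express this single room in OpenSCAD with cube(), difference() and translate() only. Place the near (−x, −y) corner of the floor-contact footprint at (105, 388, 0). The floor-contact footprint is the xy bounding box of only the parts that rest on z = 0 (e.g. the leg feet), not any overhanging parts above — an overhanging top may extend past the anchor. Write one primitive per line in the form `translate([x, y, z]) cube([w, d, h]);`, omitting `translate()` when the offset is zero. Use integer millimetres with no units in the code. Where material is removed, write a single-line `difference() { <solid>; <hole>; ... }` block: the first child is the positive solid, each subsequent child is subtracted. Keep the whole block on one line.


difference() { translate([105, 388, 0]) cube([5510, 237, 2520]); translate([2609, 388, 0]) cube([942, 237, 2010]); }
translate([105, 4701, 0]) cube([5510, 237, 2520]);
translate([105, 625, 0]) cube([237, 4076, 2520]);
translate([5378, 625, 0]) cube([237, 4076, 2520]);


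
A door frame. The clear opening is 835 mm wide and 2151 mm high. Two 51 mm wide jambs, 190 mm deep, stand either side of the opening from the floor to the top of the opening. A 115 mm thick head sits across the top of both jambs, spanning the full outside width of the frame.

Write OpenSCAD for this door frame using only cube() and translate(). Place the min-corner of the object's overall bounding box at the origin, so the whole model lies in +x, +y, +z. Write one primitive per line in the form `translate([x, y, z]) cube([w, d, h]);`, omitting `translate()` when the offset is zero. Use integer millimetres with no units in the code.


cube([51, 190, 2151]);
translate([886, 0, 0]) cube([51, 190, 2151]);
translate([0, 0, 2151]) cube([937, 190, 115]);


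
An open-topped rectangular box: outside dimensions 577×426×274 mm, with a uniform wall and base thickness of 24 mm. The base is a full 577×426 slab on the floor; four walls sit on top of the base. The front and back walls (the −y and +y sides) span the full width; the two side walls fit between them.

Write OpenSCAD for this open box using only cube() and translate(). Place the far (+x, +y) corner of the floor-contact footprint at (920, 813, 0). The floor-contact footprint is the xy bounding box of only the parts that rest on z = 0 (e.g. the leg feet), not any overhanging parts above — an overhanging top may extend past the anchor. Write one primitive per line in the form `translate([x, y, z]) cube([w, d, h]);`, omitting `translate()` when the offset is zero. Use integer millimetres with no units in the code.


translate([343, 387, 0]) cube([577, 426, 24]);
translate([343, 387, 24]) cube([577, 24, 250]);
translate([343, 789, 24]) cube([577, 24, 250]);
translate([343, 411, 24]) cube([24, 378, 250]);
translate([896, 411, 24]) cube([24, 378, 250]);


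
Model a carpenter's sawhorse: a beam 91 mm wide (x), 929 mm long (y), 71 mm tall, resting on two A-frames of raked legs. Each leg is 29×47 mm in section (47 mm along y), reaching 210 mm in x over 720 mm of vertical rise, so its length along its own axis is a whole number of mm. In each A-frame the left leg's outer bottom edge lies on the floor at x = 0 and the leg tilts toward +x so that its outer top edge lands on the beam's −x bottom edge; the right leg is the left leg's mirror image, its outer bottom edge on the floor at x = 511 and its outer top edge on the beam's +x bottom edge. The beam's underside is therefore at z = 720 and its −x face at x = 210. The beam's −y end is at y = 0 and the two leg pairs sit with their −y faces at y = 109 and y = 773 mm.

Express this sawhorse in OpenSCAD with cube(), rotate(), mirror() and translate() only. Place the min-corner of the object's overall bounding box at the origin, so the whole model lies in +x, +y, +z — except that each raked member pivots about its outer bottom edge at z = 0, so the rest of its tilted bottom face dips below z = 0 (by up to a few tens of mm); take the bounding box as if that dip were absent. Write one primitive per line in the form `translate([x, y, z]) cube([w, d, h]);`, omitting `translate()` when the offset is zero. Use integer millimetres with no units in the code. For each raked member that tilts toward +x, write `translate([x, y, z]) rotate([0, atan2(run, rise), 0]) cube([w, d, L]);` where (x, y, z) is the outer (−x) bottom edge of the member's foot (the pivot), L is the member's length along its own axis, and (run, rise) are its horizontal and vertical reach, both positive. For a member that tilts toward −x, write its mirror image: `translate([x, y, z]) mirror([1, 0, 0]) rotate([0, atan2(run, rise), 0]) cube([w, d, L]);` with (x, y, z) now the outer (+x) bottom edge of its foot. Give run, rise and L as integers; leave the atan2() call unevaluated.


translate([210, 0, 720]) cube([91, 929, 71]);
translate([0, 109, 0]) rotate([0, atan2(210, 720), 0]) cube([29, 47, 750]);
translate([511, 109, 0]) mirror([1, 0, 0]) rotate([0, atan2(210, 720), 0]) cube([29, 47, 750]);
translate([0, 773, 0]) rotate([0, atan2(210, 720), 0]) cube([29, 47, 750]);
translate([511, 773, 0]) mirror([1, 0, 0]) rotate([0, atan2(210, 720), 0]) cube([29, 47, 750]);


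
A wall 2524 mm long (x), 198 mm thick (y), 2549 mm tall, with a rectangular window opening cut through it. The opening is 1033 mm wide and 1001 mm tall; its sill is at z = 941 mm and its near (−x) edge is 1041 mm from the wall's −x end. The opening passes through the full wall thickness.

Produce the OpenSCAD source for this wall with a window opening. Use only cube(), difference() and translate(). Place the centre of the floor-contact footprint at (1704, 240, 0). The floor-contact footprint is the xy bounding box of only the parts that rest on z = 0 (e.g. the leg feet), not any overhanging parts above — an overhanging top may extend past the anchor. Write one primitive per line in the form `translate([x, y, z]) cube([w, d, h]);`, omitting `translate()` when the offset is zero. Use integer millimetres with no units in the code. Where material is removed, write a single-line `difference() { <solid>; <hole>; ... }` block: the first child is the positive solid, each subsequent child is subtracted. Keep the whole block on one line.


difference() { translate([442, 141, 0]) cube([2524, 198, 2549]); translate([1483, 141, 941]) cube([1033, 198, 1001]); }


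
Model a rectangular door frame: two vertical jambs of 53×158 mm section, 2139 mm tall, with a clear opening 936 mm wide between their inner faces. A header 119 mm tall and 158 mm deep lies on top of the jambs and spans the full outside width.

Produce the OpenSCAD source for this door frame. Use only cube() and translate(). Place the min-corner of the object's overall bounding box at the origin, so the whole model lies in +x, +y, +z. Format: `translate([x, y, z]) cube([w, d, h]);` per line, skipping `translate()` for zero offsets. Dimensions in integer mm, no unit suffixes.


cube([53, 158, 2139]);
translate([989, 0, 0]) cube([53, 158, 2139]);
translate([0, 0, 2139]) cube([1042, 158, 119]);


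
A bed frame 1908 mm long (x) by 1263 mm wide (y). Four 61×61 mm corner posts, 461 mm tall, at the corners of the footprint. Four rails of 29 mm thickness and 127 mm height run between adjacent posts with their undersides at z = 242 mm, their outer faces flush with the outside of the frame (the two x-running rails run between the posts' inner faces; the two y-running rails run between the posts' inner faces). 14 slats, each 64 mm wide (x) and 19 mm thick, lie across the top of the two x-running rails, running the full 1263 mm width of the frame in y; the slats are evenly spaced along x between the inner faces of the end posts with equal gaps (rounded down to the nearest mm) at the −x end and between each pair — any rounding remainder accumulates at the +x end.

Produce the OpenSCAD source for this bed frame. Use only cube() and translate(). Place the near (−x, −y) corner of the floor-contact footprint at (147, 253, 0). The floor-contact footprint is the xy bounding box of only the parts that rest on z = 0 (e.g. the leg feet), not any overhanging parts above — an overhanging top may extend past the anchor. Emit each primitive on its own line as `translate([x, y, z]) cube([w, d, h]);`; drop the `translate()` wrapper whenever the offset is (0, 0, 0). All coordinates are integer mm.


translate([147, 253, 0]) cube([61, 61, 461]);
translate([147, 1455, 0]) cube([61, 61, 461]);
translate([1994, 253, 0]) cube([61, 61, 461]);
translate([1994, 1455, 0]) cube([61, 61, 461]);
translate([208, 253, 242]) cube([1786, 29, 127]);
translate([208, 1487, 242]) cube([1786, 29, 127]);
translate([147, 314, 242]) cube([29, 1141, 127]);
translate([2026, 314, 242]) cube([29, 1141, 127]);
translate([267, 253, 369]) cube([64, 1263, 19]);
translate([390, 253, 369]) cube([64, 1263, 19]);
translate([513, 253, 369]) cube([64, 1263, 19]);
translate([636, 253, 369]) cube([64, 1263, 19]);
translate([759, 253, 369]) cube([64, 1263, 19]);
translate([882, 253, 369]) cube([64, 1263, 19]);
translate([1005, 253, 369]) cube([64, 1263, 19]);
translate([1128, 253, 369]) cube([64, 1263, 19]);
translate([1251, 253, 369]) cube([64, 1263, 19]);
translate([1374, 253, 369]) cube([64, 1263, 19]);
translate([1497, 253, 369]) cube([64, 1263, 19]);
translate([1620, 253, 369]) cube([64, 1263, 19]);
translate([1743, 253, 369]) cube([64, 1263, 19]);
translate([1866, 253, 369]) cube([64, 1263, 19]);


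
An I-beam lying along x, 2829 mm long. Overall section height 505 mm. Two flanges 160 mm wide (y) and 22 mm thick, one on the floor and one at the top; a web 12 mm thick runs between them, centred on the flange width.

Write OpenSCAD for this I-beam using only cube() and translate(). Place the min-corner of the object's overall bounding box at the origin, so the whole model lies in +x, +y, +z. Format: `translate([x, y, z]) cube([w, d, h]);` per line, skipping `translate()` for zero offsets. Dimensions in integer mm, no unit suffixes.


cube([2829, 160, 22]);
translate([0, 74, 22]) cube([2829, 12, 461]);
translate([0, 0, 483]) cube([2829, 160, 22]);


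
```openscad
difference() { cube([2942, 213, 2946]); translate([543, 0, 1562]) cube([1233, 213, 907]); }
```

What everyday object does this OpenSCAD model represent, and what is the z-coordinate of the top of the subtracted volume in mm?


A wall with a window opening. The window head height is 2469 mm.

A wall with a rectangular opening subtracted — a window. Sill at z = 1562, opening 907 mm tall, so the head is at 1562 + 907 = 2469 mm.


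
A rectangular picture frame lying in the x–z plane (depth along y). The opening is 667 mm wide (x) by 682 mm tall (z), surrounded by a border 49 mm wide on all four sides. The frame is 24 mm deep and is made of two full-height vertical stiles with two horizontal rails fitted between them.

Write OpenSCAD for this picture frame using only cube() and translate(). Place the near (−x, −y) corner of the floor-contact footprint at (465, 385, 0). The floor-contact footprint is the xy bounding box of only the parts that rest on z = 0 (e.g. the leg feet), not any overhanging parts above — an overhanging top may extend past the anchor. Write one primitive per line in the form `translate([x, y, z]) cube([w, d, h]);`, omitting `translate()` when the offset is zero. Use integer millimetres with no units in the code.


translate([465, 385, 0]) cube([49, 24, 780]);
translate([1181, 385, 0]) cube([49, 24, 780]);
translate([514, 385, 0]) cube([667, 24, 49]);
translate([514, 385, 731]) cube([667, 24, 49]);


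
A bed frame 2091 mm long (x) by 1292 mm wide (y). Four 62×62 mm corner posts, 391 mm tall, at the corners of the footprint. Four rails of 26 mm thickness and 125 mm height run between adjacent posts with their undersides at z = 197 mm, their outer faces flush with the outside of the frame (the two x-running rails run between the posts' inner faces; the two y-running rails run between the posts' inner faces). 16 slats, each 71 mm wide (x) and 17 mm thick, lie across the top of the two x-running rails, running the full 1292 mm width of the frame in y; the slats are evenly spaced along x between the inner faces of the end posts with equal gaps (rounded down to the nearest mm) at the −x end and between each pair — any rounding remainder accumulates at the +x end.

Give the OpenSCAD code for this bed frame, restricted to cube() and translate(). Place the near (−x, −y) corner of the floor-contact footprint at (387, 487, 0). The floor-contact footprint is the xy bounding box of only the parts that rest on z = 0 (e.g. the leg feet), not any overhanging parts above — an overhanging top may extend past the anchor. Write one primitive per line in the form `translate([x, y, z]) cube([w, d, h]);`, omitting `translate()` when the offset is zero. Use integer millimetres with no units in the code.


translate([387, 487, 0]) cube([62, 62, 391]);
translate([387, 1717, 0]) cube([62, 62, 391]);
translate([2416, 487, 0]) cube([62, 62, 391]);
translate([2416, 1717, 0]) cube([62, 62, 391]);
translate([449, 487, 197]) cube([1967, 26, 125]);
translate([449, 1753, 197]) cube([1967, 26, 125]);
translate([387, 549, 197]) cube([26, 1168, 125]);
translate([2452, 549, 197]) cube([26, 1168, 125]);
translate([497, 487, 322]) cube([71, 1292, 17]);
translate([616, 487, 322]) cube([71, 1292, 17]);
translate([735, 487, 322]) cube([71, 1292, 17]);
translate([854, 487, 322]) cube([71, 1292, 17]);
translate([973, 487, 322]) cube([71, 1292, 17]);
translate([1092, 487, 322]) cube([71, 1292, 17]);
translate([1211, 487, 322]) cube([71, 1292, 17]);
translate([1330, 487, 322]) cube([71, 1292, 17]);
translate([1449, 487, 322]) cube([71, 1292, 17]);
translate([1568, 487, 322]) cube([71, 1292, 17]);
translate([1687, 487, 322]) cube([71, 1292, 17]);
translate([1806, 487, 322]) cube([71, 1292, 17]);
translate([1925, 487, 322]) cube([71, 1292, 17]);
translate([2044, 487, 322]) cube([71, 1292, 17]);
translate([2163, 487, 322]) cube([71, 1292, 17]);
translate([2282, 487, 322]) cube([71, 1292, 17]);


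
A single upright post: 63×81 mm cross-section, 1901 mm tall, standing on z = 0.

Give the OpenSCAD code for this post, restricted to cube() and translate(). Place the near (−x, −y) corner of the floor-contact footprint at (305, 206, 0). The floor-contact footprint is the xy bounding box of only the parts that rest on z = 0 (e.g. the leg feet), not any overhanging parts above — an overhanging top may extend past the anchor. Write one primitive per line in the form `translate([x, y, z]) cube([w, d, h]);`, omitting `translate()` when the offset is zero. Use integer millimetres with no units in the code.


translate([305, 206, 0]) cube([63, 81, 1901]);


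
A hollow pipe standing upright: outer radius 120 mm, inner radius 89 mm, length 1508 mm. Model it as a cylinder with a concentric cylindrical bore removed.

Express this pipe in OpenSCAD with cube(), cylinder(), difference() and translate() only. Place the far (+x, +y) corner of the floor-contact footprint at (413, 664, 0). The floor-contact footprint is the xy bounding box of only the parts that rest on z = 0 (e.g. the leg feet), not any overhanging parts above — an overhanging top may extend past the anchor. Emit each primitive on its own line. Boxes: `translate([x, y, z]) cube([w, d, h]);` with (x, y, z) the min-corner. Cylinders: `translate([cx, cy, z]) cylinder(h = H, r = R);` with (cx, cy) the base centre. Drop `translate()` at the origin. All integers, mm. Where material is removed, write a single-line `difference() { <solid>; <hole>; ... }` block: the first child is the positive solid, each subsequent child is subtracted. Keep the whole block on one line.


difference() { translate([293, 544, 0]) cylinder(h = 1508, r = 120); translate([293, 544, 0]) cylinder(h = 1508, r = 89); }


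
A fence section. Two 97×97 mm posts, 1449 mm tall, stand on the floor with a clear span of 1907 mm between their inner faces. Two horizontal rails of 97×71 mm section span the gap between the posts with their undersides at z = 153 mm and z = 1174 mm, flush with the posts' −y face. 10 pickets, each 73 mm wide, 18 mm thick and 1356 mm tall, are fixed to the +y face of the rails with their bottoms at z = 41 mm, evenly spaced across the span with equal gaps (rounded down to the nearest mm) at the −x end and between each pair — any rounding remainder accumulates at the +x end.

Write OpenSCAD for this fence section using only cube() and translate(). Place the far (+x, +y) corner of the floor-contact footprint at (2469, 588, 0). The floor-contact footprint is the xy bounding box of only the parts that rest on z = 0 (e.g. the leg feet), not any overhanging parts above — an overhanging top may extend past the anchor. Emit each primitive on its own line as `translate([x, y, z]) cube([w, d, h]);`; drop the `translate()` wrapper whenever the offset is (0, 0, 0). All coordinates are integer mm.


translate([368, 491, 0]) cube([97, 97, 1449]);
translate([2372, 491, 0]) cube([97, 97, 1449]);
translate([465, 491, 153]) cube([1907, 97, 71]);
translate([465, 491, 1174]) cube([1907, 97, 71]);
translate([572, 588, 41]) cube([73, 18, 1356]);
translate([752, 588, 41]) cube([73, 18, 1356]);
translate([932, 588, 41]) cube([73, 18, 1356]);
translate([1112, 588, 41]) cube([73, 18, 1356]);
translate([1292, 588, 41]) cube([73, 18, 1356]);
translate([1472, 588, 41]) cube([73, 18, 1356]);
translate([1652, 588, 41]) cube([73, 18, 1356]);
translate([1832, 588, 41]) cube([73, 18, 1356]);
translate([2012, 588, 41]) cube([73, 18, 1356]);
translate([2192, 588, 41]) cube([73, 18, 1356]);


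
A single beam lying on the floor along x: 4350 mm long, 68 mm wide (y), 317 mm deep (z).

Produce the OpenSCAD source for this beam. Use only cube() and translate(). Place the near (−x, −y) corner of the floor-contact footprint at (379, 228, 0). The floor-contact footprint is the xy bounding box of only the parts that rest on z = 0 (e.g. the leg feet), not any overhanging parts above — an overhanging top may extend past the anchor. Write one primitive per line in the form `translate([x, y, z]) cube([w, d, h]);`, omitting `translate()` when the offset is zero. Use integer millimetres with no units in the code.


translate([379, 228, 0]) cube([4350, 68, 317]);


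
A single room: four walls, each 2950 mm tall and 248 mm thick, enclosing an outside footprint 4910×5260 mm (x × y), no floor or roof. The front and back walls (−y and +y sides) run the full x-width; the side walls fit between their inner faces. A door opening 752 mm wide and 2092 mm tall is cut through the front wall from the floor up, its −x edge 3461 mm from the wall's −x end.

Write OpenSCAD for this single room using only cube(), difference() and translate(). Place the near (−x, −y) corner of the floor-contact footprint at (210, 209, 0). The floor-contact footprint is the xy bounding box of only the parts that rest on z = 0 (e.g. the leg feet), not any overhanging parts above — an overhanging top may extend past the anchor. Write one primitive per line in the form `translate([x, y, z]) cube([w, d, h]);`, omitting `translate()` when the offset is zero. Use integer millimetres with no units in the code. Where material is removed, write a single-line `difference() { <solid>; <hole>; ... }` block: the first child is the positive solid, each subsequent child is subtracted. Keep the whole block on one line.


difference() { translate([210, 209, 0]) cube([4910, 248, 2950]); translate([3671, 209, 0]) cube([752, 248, 2092]); }
translate([210, 5221, 0]) cube([4910, 248, 2950]);
translate([210, 457, 0]) cube([248, 4764, 2950]);
translate([4872, 457, 0]) cube([248, 4764, 2950]);


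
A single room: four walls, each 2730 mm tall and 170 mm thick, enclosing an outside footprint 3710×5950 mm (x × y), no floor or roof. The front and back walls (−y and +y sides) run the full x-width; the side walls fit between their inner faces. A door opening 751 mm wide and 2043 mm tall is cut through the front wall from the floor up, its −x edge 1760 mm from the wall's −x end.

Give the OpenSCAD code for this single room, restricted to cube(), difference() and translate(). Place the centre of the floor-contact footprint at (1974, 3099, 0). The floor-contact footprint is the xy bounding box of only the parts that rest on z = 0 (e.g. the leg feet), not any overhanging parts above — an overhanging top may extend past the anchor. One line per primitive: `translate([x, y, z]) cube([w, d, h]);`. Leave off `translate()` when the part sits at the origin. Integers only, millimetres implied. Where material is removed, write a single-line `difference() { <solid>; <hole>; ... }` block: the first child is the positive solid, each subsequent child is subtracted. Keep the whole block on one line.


difference() { translate([119, 124, 0]) cube([3710, 170, 2730]); translate([1879, 124, 0]) cube([751, 170, 2043]); }
translate([119, 5904, 0]) cube([3710, 170, 2730]);
translate([119, 294, 0]) cube([170, 5610, 2730]);
translate([3659, 294, 0]) cube([170, 5610, 2730]);


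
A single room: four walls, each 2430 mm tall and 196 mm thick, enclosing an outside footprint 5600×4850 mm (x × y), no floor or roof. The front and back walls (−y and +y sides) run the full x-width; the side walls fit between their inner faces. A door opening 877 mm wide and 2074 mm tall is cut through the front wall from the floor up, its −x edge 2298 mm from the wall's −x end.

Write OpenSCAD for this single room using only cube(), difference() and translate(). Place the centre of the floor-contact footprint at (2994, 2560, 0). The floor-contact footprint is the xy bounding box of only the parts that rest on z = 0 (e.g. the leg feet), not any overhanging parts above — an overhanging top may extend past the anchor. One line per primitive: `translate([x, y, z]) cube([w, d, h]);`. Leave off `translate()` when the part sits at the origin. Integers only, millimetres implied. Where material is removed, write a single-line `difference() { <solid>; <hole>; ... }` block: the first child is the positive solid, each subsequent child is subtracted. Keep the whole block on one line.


difference() { translate([194, 135, 0]) cube([5600, 196, 2430]); translate([2492, 135, 0]) cube([877, 196, 2074]); }
translate([194, 4789, 0]) cube([5600, 196, 2430]);
translate([194, 331, 0]) cube([196, 4458, 2430]);
translate([5598, 331, 0]) cube([196, 4458, 2430]);


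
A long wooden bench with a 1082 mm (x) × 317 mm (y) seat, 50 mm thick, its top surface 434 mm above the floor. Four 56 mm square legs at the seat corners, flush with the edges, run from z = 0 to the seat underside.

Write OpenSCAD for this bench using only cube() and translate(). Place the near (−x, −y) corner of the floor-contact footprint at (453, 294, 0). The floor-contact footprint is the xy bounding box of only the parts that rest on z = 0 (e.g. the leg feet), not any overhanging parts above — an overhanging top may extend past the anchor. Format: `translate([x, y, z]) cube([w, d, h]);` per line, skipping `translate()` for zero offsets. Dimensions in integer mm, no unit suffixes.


translate([453, 294, 384]) cube([1082, 317, 50]);
translate([453, 294, 0]) cube([56, 56, 384]);
translate([453, 555, 0]) cube([56, 56, 384]);
translate([1479, 294, 0]) cube([56, 56, 384]);
translate([1479, 555, 0]) cube([56, 56, 384]);
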